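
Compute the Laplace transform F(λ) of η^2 2/λ^3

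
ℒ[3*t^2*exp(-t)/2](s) 3/(s + 1)^3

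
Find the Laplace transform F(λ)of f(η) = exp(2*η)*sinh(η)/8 1/(8*((λ - 2)^2 - 1))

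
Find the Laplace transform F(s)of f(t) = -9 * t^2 -18/s^3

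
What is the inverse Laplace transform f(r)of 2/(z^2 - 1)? 2*sinh(r)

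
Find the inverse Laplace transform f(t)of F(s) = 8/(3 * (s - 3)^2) 8 * t * exp(3 * t)/3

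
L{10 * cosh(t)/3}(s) 10 * s/(3 * (s^2 - 1))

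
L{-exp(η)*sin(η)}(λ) -1/((λ - 1)^2 + 1)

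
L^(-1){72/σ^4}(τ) 12 * τ^3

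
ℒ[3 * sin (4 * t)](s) 12/ (s^2 + 16)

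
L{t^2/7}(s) 2/(7*s^3)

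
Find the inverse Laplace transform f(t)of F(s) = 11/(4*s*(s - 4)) 11*exp(2*t)*sinh(2*t)/8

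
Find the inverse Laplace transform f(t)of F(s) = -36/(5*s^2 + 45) -12*sin(3*t)/5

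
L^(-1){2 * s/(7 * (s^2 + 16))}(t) 2 * cos(4 * t)/7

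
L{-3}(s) -3/s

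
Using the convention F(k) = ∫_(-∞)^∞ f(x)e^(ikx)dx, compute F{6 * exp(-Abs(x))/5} 12/(5 * (k^2 + 1))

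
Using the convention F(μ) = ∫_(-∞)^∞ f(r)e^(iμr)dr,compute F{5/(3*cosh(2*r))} 5*pi/(6*cosh(pi*μ/4))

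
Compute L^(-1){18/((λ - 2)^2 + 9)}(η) 6*exp(2*η)*sin(3*η)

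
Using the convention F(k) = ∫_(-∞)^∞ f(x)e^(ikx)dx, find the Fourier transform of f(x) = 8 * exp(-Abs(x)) 16/(k^2 + 1)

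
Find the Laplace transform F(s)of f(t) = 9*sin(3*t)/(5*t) 9*atan(3/s)/5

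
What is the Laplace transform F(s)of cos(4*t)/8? s/(8*(s^2 + 16))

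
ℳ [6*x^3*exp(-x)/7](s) 6*gamma(s + 3)/7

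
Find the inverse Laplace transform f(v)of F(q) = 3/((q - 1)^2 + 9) exp(v)*sin(3*v)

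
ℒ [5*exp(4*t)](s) 5/(s - 4)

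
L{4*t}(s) 4/s^2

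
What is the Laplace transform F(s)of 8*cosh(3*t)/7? 8*s/(7*(s^2 - 9))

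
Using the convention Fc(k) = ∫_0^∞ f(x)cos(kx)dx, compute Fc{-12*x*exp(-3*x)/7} 12*(k^2 - 9)/(7*(k^2 + 9)^2)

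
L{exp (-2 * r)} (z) 1/ (z + 2)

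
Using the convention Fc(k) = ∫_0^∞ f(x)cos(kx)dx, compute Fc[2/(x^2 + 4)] pi*exp(-2*k)/2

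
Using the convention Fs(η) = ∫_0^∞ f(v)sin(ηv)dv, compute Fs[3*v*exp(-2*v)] 12*η/(η^2 + 4)^2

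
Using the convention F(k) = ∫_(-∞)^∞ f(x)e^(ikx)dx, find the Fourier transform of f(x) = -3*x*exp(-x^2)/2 -3*I*sqrt(pi)*k*exp(-k^2/4)/4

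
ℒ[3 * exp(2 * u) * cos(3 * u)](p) 3 * (p - 2)/((p - 2)^2 + 9)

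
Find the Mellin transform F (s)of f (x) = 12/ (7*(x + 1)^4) 2*gamma (s)*gamma (4 - s)/7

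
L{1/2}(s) 1/(2*s)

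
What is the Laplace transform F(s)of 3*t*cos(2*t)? 3*(s^2 - 4)/(s^2+4)^2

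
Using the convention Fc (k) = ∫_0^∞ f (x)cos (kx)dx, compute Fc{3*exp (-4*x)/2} 6/ (k^2+16)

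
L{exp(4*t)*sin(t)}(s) 1/((s - 4)^2 + 1)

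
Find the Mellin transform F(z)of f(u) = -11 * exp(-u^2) -11 * gamma(z/2)/2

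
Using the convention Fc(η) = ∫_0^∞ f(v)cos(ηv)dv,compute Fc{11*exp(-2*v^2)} 11*sqrt(2)*sqrt(pi)*exp(-η^2/8)/4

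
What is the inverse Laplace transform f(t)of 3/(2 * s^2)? 3 * t/2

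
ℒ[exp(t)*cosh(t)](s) (s - 1)/(s*(s - 2))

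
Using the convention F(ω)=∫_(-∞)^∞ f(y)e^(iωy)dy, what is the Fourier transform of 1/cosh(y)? pi/cosh(pi*ω/2)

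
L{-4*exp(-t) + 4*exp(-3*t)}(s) 4/(s + 3) - 4/(s + 1)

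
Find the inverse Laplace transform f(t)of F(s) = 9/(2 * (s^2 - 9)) 3 * sinh(3 * t)/2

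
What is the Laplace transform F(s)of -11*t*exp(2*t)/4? -11/(4*(s - 2)^2)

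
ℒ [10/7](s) 10/(7*s)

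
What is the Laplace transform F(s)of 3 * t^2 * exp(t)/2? 3/(s - 1)^3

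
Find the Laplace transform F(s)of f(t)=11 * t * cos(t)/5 11 * (s^2 - 1)/(5 * (s^2 + 1)^2)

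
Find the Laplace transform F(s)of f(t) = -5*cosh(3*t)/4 -5*s/(4*s^2 - 36)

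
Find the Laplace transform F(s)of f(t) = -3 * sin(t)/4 -3/(4 * s^2 + 4)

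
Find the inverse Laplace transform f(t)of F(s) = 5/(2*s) 5/2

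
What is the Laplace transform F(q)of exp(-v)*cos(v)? (q + 1)/((q + 1)^2 + 1)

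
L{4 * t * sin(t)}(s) 8 * s/(s^2+1)^2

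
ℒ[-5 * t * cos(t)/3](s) 5 * (1 - s^2)/(3 * (s^2 + 1)^2)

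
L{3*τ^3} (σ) 18/σ^4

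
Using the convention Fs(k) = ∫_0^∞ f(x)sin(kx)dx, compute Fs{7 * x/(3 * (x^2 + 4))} 7 * pi * exp(-2 * k)/6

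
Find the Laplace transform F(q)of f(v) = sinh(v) 1/(q^2 - 1)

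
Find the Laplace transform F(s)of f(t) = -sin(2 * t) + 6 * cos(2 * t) 6 * s/(s^2 + 4) - 2/(s^2 + 4)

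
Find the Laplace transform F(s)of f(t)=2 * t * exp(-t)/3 2/(3 * (s + 1)^2)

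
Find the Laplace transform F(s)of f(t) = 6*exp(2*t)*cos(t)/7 6*(s - 2)/(7*((s - 2)^2+1))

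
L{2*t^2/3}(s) 4/(3*s^3)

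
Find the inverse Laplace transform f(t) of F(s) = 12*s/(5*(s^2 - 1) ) 12*cosh(t) /5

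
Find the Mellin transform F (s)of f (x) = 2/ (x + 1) 2 * pi * csc (pi * s)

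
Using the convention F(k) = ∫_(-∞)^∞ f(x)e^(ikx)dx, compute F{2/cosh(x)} 2*pi/cosh(pi*k/2)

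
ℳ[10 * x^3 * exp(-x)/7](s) 10 * gamma(s + 3)/7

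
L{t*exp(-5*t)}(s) (s + 5)^(-2)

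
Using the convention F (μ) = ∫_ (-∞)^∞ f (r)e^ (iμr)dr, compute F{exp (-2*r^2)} sqrt (2)*sqrt (pi)*exp (-μ^2/8)/2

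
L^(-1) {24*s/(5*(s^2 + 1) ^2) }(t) 12*t*sin(t) /5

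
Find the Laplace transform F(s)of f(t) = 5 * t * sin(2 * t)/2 10 * s/(s^2+4)^2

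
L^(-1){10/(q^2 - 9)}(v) 10*sinh(3*v)/3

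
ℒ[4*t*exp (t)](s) 4/ (s - 1)^2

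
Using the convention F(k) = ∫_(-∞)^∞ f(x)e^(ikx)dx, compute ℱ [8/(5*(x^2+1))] 8*pi*exp(-Abs(k))/5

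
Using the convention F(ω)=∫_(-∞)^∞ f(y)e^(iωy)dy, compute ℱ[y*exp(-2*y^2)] sqrt(2)*I*sqrt(pi)*ω*exp(-ω^2/8)/8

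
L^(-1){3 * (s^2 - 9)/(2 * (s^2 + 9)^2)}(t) 3 * t * cos(3 * t)/2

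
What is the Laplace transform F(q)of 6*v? 6/q^2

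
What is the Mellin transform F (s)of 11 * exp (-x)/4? 11 * gamma (s)/4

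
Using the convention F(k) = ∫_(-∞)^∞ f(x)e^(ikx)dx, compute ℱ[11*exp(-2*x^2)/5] 11*sqrt(2)*sqrt(pi)*exp(-k^2/8)/10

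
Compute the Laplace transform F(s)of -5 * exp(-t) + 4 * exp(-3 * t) 4/(s + 3) - 5/(s + 1)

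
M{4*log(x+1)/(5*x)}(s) -4*pi*csc(pi*s)/(5*s - 5)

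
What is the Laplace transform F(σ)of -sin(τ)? -1/(σ^2+1)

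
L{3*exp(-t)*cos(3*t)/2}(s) 3*(s + 1)/(2*((s + 1)^2 + 9))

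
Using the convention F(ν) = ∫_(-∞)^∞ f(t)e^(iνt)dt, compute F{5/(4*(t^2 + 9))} 5*pi*exp(-3*Abs(ν))/12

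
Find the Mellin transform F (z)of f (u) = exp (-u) gamma (z)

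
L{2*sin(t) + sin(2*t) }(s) 2/(s^2 + 1) + 2/(s^2 + 4) 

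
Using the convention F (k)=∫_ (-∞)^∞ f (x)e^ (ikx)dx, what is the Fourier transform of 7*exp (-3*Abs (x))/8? 21/ (4*(k^2 + 9))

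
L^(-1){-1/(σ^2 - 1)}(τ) -sinh(τ)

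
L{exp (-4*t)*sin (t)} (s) 1/ ( (s + 4)^2 + 1)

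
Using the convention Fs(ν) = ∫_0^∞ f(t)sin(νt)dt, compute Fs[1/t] pi/2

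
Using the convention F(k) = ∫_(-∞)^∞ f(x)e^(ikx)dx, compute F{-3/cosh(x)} -3 * pi/cosh(pi * k/2)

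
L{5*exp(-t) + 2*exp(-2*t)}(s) 2/(s + 2) + 5/(s + 1)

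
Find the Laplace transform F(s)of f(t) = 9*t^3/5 54/(5*s^4)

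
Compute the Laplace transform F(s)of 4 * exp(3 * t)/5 4/(5 * (s - 3))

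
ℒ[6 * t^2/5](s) 12/(5 * s^3) 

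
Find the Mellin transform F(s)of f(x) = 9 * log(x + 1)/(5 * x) -9 * pi * csc(pi * s)/(5 * s - 5)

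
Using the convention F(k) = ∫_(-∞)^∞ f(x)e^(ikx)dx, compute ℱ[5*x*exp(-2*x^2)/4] 5*sqrt(2)*I*sqrt(pi)*k*exp(-k^2/8)/32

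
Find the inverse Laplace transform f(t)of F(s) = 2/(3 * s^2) 2 * t/3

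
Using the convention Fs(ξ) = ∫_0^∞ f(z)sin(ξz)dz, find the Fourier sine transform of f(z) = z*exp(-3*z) 6*ξ/(ξ^2 + 9)^2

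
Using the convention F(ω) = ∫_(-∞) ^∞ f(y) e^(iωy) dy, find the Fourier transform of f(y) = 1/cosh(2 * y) pi/(2 * cosh(pi * ω/4) ) 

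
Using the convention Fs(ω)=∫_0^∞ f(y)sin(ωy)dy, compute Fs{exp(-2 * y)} ω/(ω^2 + 4)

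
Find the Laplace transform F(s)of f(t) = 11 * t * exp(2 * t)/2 11/(2 * (s - 2)^2)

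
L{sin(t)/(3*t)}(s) atan(1/s)/3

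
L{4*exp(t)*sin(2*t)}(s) 8/((s - 1)^2 + 4)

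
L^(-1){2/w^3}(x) x^2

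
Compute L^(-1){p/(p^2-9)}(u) cosh(3 * u)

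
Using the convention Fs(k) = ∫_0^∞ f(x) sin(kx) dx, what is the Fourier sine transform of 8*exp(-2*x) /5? 8*k/(5*(k^2 + 4) ) 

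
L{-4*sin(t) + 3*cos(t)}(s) 3*s/(s^2 + 1) - 4/(s^2 + 1)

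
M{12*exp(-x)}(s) 12*gamma(s)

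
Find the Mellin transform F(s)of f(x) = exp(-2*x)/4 gamma(s)/(4*2^s)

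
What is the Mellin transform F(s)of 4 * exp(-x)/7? 4 * gamma(s)/7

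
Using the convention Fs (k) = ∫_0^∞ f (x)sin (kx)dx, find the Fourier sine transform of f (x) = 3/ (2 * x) 3 * pi/4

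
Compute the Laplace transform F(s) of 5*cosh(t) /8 5*s/(8*(s^2-1) ) 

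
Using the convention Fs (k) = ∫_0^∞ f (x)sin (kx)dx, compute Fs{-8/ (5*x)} -4*pi/5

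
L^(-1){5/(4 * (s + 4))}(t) 5 * exp(-4 * t)/4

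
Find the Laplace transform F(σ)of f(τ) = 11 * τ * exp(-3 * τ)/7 11/(7 * (σ+3)^2)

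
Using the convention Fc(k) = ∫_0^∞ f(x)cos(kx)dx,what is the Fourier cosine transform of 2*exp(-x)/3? 2/(3*(k^2 + 1))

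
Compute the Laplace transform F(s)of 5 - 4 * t 5/s - 4/s^2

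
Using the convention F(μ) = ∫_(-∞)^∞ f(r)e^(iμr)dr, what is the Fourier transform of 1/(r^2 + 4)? pi * exp(-2 * Abs(μ))/2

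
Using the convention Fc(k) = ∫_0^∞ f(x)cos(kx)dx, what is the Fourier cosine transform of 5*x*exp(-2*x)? 5*(4 - k^2)/(k^2 + 4)^2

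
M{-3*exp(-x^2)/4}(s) -3*gamma(s/2)/8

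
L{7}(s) 7/s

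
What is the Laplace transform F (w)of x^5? 120/w^6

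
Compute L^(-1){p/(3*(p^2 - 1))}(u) cosh(u)/3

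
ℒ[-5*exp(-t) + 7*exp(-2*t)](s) 7/(s + 2) - 5/(s + 1)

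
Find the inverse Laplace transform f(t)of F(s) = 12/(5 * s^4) 2 * t^3/5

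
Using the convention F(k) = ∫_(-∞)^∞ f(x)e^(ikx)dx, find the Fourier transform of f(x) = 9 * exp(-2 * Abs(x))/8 9/(2 * (k^2+4))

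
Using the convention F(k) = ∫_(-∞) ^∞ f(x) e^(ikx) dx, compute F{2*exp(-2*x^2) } sqrt(2)*sqrt(pi)*exp(-k^2/8) 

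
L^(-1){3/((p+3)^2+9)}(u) exp(-3*u)*sin(3*u)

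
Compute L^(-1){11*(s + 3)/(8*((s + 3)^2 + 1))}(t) 11*exp(-3*t)*cos(t)/8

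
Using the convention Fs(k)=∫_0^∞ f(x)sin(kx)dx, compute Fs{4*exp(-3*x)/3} 4*k/(3*(k^2 + 9))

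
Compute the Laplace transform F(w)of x w^(-2)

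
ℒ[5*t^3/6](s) 5/s^4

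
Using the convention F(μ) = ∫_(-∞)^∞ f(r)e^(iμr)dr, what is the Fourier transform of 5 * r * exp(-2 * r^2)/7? 5 * sqrt(2) * I * sqrt(pi) * μ * exp(-μ^2/8)/56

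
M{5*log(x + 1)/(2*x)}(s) -5*pi*csc(pi*s)/(2*s - 2)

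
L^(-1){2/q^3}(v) v^2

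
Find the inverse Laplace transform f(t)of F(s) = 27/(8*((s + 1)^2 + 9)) 9*exp(-t)*sin(3*t)/8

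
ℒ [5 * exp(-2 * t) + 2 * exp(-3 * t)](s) 2/(s + 3) + 5/(s + 2)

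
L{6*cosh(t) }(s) 6*s/(s^2 - 1) 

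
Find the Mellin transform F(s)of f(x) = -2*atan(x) pi*sec(pi*s/2)/s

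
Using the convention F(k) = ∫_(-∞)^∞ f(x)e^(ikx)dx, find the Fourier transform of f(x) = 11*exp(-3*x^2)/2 11*sqrt(3)*sqrt(pi)*exp(-k^2/12)/6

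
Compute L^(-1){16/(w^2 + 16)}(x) 4 * sin(4 * x)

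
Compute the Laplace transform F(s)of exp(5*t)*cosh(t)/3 (s - 5)/(3*((s - 5)^2 - 1))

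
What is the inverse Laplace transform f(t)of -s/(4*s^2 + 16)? -cos(2*t)/4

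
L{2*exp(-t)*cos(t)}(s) 2*(s + 1)/((s + 1)^2 + 1)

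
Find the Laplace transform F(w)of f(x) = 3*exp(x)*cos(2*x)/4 3*(w - 1)/(4*((w - 1)^2 + 4))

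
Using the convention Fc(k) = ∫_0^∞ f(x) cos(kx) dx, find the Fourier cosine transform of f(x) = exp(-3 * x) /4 3/(4 * (k^2+9) ) 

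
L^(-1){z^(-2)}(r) r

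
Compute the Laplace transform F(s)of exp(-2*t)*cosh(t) (s+2)/((s+2)^2 - 1)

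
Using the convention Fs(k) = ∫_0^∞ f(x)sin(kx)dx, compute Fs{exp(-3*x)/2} k/(2*(k^2 + 9))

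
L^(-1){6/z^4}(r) r^3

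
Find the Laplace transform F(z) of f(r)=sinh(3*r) 3/(z^2 - 9) 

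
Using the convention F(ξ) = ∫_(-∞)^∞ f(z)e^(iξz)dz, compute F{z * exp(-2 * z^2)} sqrt(2) * I * sqrt(pi) * ξ * exp(-ξ^2/8)/8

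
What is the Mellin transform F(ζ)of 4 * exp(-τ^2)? 2 * gamma(ζ/2)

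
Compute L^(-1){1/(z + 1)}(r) exp(-r)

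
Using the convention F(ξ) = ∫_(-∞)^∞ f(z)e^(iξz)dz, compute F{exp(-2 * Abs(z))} 4/(ξ^2 + 4)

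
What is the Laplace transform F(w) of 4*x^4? 96/w^5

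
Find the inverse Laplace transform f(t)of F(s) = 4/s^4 2 * t^3/3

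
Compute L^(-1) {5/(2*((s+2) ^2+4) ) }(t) 5*exp(-2*t)*sin(2*t) /4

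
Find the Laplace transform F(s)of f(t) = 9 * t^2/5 18/(5 * s^3)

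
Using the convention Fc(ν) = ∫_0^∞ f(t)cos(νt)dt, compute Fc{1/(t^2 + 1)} pi*exp(-ν)/2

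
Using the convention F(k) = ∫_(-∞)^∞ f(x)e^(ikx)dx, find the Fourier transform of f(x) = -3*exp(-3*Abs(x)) -18/(k^2 + 9)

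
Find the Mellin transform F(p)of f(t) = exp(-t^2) gamma(p/2)/2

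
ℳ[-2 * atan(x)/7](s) pi * sec(pi * s/2)/(7 * s)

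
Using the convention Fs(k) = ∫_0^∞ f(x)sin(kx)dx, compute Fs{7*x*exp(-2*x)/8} 7*k/(2*(k^2 + 4)^2)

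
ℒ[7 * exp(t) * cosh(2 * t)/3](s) 7 * (s - 1)/(3 * ((s - 1)^2 - 4))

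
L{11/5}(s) 11/(5 * s)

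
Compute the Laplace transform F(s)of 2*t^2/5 4/(5*s^3)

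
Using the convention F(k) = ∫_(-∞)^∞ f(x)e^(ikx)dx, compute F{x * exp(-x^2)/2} I * sqrt(pi) * k * exp(-k^2/4)/4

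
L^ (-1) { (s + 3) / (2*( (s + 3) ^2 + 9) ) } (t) exp (-3*t)*cos (3*t) /2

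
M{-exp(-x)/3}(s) -gamma(s)/3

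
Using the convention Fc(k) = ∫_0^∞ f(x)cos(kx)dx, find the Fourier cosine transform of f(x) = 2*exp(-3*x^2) sqrt(3)*sqrt(pi)*exp(-k^2/12)/3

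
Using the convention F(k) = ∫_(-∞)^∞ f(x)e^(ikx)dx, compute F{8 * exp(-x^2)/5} 8 * sqrt(pi) * exp(-k^2/4)/5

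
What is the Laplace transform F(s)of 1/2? 1/(2*s)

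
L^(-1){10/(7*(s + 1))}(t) 10*exp(-t)/7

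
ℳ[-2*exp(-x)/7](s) -2*gamma(s)/7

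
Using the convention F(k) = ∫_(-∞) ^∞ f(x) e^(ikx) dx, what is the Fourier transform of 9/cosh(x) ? 9*pi/cosh(pi*k/2) 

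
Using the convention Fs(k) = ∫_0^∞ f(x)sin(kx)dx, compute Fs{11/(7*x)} 11*pi/14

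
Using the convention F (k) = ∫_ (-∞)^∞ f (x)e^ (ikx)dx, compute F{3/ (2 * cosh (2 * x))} 3 * pi/ (4 * cosh (pi * k/4))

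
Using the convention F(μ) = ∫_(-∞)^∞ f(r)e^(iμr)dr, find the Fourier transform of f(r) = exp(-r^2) sqrt(pi) * exp(-μ^2/4)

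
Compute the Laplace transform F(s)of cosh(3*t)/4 s/(4*(s^2 - 9))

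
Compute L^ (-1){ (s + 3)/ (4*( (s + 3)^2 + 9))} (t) exp (-3*t)*cos (3*t)/4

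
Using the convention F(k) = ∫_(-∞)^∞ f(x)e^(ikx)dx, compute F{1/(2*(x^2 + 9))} pi*exp(-3*Abs(k))/6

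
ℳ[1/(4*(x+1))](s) pi*csc(pi*s)/4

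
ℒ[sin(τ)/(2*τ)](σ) atan(1/σ)/2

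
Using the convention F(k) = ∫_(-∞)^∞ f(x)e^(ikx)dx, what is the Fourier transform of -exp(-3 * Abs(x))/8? -3/(4 * k^2 + 36)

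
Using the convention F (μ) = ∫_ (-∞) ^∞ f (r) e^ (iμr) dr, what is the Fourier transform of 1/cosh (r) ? pi/cosh (pi * μ/2) 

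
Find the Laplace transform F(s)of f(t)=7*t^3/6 7/s^4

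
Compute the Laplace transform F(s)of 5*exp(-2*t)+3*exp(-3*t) 3/(s+3)+5/(s+2)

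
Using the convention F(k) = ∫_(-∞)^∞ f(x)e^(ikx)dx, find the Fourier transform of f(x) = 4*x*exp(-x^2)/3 2*I*sqrt(pi)*k*exp(-k^2/4)/3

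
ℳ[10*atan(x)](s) -5*pi*sec(pi*s/2)/s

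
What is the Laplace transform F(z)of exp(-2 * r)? 1/(z + 2)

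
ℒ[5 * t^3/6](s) 5/s^4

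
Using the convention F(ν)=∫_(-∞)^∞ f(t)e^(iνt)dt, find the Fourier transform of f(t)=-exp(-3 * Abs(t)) -6/(ν^2 + 9)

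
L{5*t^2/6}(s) 5/(3*s^3)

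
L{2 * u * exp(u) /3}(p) 2/(3 * (p - 1) ^2) 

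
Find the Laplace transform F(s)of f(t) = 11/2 11/(2 * s)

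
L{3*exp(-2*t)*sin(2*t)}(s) 6/((s+2)^2+4)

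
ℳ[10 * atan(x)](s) -5 * pi * sec(pi * s/2)/s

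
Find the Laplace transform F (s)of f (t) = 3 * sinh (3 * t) 9/ (s^2-9)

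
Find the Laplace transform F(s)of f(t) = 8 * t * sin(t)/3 16 * s/(3 * (s^2 + 1)^2)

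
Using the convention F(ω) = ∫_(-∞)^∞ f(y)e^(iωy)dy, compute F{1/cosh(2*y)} pi/(2*cosh(pi*ω/4))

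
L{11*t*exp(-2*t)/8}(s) 11/(8*(s+2)^2)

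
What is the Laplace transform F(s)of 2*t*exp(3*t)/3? 2/(3*(s - 3)^2)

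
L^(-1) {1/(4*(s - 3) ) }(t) exp(3*t) /4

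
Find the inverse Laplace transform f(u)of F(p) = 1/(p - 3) exp(3 * u)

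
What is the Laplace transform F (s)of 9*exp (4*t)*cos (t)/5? 9*(s - 4)/ (5*( (s - 4)^2 + 1))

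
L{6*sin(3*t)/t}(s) 6*atan(3/s)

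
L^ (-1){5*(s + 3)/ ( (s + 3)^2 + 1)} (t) 5*exp (-3*t)*cos (t)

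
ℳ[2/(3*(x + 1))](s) 2*pi*csc(pi*s)/3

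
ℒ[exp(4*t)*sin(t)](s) 1/((s - 4)^2 + 1)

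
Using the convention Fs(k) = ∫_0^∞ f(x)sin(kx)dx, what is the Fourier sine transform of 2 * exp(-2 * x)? 2 * k/(k^2+4)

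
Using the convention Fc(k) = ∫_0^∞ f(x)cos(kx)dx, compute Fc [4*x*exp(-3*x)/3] 4*(9 - k^2)/(3*(k^2+9)^2)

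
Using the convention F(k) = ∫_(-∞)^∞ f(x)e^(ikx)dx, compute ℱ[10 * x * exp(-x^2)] 5 * I * sqrt(pi) * k * exp(-k^2/4)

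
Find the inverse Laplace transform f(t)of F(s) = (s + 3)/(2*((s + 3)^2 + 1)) exp(-3*t)*cos(t)/2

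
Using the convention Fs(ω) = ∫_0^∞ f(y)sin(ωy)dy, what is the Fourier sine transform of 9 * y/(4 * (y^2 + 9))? 9 * pi * exp(-3 * ω)/8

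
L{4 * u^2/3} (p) 8/ (3 * p^3)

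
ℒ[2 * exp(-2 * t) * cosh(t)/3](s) 2 * (s + 2)/(3 * ((s + 2)^2 - 1))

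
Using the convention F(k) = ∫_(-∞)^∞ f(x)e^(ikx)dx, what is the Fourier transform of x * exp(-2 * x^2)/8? sqrt(2) * I * sqrt(pi) * k * exp(-k^2/8)/64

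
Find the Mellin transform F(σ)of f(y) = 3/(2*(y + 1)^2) -3*pi*(σ - 1)/(2*sin(pi*σ))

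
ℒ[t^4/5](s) 24/(5*s^5)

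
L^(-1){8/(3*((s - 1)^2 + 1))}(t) 8*exp(t)*sin(t)/3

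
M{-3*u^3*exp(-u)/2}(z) -3*gamma(z + 3)/2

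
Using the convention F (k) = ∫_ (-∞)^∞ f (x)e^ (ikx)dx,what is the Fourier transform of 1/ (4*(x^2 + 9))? pi*exp (-3*Abs (k))/12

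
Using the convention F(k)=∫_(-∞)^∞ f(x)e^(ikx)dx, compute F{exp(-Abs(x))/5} 2/(5 * (k^2 + 1))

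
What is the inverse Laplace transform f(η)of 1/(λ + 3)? exp(-3*η)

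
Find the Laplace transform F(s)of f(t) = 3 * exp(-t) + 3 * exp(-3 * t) 3/(s + 1) + 3/(s + 3)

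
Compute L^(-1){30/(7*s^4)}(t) 5*t^3/7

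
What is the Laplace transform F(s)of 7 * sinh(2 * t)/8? 7/(4 * (s^2 - 4))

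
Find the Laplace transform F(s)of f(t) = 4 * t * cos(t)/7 4 * (s^2 - 1)/(7 * (s^2 + 1)^2)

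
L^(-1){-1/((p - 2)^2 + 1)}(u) -exp(2*u)*sin(u)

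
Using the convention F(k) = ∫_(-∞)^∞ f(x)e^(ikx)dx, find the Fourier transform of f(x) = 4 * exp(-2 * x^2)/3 2 * sqrt(2) * sqrt(pi) * exp(-k^2/8)/3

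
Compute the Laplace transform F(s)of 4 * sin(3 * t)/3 4/(s^2 + 9)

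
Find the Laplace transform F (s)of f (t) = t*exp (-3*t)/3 1/ (3*(s + 3)^2)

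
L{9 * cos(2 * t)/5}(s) 9 * s/(5 * (s^2+4))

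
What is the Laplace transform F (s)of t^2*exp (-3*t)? 2/ (s + 3)^3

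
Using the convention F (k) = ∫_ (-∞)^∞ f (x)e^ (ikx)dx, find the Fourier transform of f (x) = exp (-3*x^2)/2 sqrt (3)*sqrt (pi)*exp (-k^2/12)/6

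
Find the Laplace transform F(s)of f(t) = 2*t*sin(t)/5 4*s/(5*(s^2 + 1)^2)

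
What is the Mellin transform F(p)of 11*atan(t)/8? -11*pi*sec(pi*p/2)/(16*p)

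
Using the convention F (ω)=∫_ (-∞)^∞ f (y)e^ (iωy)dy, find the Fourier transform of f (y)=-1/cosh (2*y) -pi/ (2*cosh (pi*ω/4))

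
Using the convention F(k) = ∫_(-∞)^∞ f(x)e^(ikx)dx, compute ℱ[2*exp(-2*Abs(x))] 8/(k^2 + 4)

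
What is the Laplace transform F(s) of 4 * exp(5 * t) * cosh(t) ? 4 * (s - 5) /((s - 5) ^2 - 1) 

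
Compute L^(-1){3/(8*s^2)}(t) 3*t/8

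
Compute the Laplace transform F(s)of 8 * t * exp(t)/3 8/(3 * (s - 1)^2)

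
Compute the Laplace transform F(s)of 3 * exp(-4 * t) 3/(s + 4)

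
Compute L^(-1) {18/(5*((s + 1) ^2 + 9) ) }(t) 6*exp(-t)*sin(3*t) /5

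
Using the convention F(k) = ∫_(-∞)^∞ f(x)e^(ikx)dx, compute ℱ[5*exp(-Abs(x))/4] 5/(2*(k^2 + 1))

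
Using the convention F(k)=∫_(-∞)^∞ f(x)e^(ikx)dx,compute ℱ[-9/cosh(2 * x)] -9 * pi/(2 * cosh(pi * k/4))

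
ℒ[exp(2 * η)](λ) 1/(λ - 2)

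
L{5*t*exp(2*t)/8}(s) 5/(8*(s - 2)^2)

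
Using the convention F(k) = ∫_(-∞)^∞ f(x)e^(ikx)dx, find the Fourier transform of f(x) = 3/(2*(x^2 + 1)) 3*pi*exp(-Abs(k))/2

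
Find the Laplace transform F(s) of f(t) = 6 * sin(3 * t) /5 18/(5 * (s^2 + 9) ) 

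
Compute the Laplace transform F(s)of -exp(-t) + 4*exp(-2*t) 4/(s + 2) - 1/(s + 1)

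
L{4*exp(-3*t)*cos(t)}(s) 4*(s + 3)/((s + 3)^2 + 1)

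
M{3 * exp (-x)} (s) 3 * gamma (s)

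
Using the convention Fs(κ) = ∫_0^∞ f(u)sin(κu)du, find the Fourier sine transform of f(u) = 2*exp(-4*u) 2*κ/(κ^2 + 16)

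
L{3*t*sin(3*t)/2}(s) 9*s/(s^2+9)^2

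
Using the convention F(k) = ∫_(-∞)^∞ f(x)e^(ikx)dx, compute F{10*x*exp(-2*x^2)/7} 5*sqrt(2)*I*sqrt(pi)*k*exp(-k^2/8)/28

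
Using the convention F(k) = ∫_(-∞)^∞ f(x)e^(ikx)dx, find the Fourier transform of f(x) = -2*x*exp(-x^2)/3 -I*sqrt(pi)*k*exp(-k^2/4)/3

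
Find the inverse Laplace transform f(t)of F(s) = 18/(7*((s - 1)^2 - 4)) 9*exp(t)*sinh(2*t)/7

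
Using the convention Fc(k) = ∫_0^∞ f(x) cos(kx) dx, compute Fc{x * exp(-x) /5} (1 - k^2) /(5 * (k^2 + 1) ^2) 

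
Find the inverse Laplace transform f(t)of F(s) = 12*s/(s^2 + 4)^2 3*t*sin(2*t)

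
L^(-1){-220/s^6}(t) -11*t^5/6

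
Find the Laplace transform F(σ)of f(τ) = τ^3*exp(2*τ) 6/(σ - 2)^4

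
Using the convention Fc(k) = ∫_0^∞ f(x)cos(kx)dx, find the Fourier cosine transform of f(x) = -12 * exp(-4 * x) -48/(k^2 + 16)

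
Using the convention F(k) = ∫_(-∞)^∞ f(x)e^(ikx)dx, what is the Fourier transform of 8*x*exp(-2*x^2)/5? sqrt(2)*I*sqrt(pi)*k*exp(-k^2/8)/5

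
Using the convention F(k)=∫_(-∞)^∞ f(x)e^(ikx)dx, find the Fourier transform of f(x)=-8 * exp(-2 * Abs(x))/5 -32/(5 * k^2+20)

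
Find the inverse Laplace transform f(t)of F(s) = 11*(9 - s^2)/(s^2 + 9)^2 -11*t*cos(3*t)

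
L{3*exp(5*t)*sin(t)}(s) 3/((s - 5)^2 + 1)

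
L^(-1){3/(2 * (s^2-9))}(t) sinh(3 * t)/2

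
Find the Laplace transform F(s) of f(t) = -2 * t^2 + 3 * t 3/s^2 - 4/s^3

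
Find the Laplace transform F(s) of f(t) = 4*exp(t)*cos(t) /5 4*(s - 1) /(5*((s - 1) ^2 + 1) ) 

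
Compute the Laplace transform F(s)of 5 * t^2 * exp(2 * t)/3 10/(3 * (s - 2)^3)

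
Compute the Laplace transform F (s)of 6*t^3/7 36/ (7*s^4)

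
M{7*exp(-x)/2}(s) 7*gamma(s)/2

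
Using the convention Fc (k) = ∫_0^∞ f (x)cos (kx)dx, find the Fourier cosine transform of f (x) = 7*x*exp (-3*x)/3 7*(9 - k^2)/ (3*(k^2+9)^2)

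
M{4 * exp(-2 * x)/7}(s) 2^(2 - s) * gamma(s)/7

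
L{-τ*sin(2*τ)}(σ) -4*σ/(σ^2 + 4)^2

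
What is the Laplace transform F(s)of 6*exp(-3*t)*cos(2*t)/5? 6*(s + 3)/(5*((s + 3)^2 + 4))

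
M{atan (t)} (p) -pi * sec (pi * p/2)/ (2 * p)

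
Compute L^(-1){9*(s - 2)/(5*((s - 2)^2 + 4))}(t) 9*exp(2*t)*cos(2*t)/5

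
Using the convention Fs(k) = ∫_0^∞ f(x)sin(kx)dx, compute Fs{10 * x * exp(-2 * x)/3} 40 * k/(3 * (k^2 + 4)^2)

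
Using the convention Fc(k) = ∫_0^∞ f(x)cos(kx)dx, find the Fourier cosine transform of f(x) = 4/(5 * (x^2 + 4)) pi * exp(-2 * k)/5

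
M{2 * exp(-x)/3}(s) 2 * gamma(s)/3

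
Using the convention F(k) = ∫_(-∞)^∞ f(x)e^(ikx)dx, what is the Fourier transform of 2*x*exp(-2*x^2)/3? sqrt(2)*I*sqrt(pi)*k*exp(-k^2/8)/12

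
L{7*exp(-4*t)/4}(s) 7/(4*(s+4))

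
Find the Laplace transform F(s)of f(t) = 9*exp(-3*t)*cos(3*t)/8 9*(s + 3)/(8*((s + 3)^2 + 9))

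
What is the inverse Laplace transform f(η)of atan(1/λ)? sin(η)/η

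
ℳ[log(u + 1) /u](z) -pi*csc(pi*z) /(z - 1) 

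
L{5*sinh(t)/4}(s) 5/(4*(s^2-1))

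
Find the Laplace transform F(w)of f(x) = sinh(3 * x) 3/(w^2 - 9)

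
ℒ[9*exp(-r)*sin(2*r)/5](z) 18/(5*((z + 1)^2 + 4))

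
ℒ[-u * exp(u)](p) -1/(p - 1)^2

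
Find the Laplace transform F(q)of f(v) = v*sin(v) 2*q/(q^2 + 1)^2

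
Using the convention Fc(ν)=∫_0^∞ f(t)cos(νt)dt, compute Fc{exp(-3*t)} 3/(ν^2 + 9)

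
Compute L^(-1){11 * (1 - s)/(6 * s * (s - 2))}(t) -11 * exp(t) * cosh(t)/6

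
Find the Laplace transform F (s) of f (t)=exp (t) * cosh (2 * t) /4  (s - 1) / (4 * ( (s - 1) ^2-4) ) 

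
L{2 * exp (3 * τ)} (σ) 2/ (σ - 3)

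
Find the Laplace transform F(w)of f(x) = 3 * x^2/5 6/(5 * w^3)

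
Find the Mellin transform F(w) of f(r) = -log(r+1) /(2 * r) pi * csc(pi * w) /(2 * (w - 1) ) 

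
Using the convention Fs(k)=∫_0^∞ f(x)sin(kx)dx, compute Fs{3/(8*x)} 3*pi/16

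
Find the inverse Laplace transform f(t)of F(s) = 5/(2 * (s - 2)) 5 * exp(2 * t)/2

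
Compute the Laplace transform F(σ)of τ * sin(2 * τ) 4 * σ/(σ^2 + 4)^2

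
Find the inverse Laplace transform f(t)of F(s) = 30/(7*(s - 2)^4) 5*t^3*exp(2*t)/7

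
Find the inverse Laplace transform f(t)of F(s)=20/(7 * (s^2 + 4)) 10 * sin(2 * t)/7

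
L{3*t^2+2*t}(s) 6/s^3+2/s^2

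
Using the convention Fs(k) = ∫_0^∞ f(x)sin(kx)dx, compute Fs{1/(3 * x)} pi/6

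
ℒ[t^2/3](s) 2/(3*s^3)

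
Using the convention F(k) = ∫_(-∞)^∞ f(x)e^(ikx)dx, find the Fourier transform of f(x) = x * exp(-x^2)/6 I * sqrt(pi) * k * exp(-k^2/4)/12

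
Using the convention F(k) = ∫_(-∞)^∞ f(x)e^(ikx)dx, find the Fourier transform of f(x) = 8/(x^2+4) 4 * pi * exp(-2 * Abs(k))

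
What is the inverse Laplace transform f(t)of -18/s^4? -3 * t^3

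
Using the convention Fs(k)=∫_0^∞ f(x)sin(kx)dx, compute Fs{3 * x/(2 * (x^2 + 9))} 3 * pi * exp(-3 * k)/4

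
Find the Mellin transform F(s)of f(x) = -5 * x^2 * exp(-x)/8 -5 * gamma(s + 2)/8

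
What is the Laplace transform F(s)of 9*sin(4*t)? 36/(s^2+16)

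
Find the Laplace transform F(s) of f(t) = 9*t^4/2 108/s^5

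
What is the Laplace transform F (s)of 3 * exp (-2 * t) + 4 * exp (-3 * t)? 3/ (s + 2) + 4/ (s + 3)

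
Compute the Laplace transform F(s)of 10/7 10/(7 * s)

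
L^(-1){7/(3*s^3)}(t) 7*t^2/6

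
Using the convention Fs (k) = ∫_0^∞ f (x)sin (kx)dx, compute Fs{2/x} pi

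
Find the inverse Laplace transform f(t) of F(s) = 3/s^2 3*t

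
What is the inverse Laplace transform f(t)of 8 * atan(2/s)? 8 * sin(2 * t)/t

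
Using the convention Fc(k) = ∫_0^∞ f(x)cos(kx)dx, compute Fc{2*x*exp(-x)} 2*(1 - k^2)/(k^2 + 1)^2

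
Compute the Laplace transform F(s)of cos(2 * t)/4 s/(4 * (s^2 + 4))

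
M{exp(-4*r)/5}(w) gamma(w)/(5*4^w)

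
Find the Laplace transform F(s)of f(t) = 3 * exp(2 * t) 3/(s - 2)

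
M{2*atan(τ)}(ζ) -pi*sec(pi*ζ/2)/ζ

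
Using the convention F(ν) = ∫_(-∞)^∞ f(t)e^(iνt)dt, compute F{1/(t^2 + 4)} pi*exp(-2*Abs(ν))/2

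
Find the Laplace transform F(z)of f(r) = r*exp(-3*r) (z+3)^(-2)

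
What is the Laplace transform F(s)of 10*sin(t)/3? 10/(3*(s^2 + 1))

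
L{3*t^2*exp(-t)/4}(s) 3/(2*(s + 1)^3)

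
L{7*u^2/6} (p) 7/ (3*p^3) 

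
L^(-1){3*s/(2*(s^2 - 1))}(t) 3*cosh(t)/2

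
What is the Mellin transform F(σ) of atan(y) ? -pi*sec(pi*σ/2) /(2*σ) 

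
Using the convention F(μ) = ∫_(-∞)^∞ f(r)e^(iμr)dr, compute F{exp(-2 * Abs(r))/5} 4/(5 * (μ^2 + 4))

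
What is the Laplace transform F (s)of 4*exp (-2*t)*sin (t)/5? 4/ (5*( (s + 2)^2 + 1))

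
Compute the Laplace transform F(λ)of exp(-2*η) 1/(λ + 2)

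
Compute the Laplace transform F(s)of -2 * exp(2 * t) -2/(s - 2)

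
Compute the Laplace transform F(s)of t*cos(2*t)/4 (s^2 - 4)/(4*(s^2 + 4)^2)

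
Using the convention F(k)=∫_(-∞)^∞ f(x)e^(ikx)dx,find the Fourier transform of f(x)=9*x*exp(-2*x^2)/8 9*sqrt(2)*I*sqrt(pi)*k*exp(-k^2/8)/64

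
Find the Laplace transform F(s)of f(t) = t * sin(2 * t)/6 2 * s/(3 * (s^2+4)^2)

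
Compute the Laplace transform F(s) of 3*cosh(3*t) 3*s/(s^2-9) 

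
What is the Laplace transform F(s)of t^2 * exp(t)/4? 1/(2 * (s - 1)^3)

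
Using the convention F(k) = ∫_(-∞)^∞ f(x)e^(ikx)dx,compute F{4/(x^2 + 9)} 4*pi*exp(-3*Abs(k))/3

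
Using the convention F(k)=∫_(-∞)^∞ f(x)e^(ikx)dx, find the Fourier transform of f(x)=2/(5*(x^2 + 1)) 2*pi*exp(-Abs(k))/5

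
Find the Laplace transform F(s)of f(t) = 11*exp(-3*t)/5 11/(5*(s + 3))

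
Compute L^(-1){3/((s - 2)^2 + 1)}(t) 3*exp(2*t)*sin(t)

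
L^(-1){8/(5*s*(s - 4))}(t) 4*exp(2*t)*sinh(2*t)/5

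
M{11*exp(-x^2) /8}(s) 11*gamma(s/2) /16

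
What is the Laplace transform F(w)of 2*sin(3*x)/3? 2/(w^2 + 9)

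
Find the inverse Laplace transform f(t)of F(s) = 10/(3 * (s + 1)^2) 10 * t * exp(-t)/3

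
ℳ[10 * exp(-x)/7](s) 10 * gamma(s)/7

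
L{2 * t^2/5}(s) 4/(5 * s^3)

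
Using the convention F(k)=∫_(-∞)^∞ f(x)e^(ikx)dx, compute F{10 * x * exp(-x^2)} 5 * I * sqrt(pi) * k * exp(-k^2/4)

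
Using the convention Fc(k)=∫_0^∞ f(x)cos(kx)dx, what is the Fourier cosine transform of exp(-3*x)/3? 1/(k^2 + 9)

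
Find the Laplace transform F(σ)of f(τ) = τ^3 6/σ^4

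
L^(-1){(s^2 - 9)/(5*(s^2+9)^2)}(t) t*cos(3*t)/5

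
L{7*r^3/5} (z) 42/ (5*z^4)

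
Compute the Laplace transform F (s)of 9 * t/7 9/ (7 * s^2)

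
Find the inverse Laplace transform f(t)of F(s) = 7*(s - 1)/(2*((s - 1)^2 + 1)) 7*exp(t)*cos(t)/2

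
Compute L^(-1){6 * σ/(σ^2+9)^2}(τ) τ * sin(3 * τ)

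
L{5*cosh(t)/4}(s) 5*s/(4*(s^2 - 1))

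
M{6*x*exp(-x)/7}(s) 6*gamma(s + 1)/7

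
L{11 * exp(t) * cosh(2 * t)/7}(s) 11 * (s - 1)/(7 * ((s - 1)^2 - 4))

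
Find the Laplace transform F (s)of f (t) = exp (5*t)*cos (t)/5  (s - 5)/ (5*( (s - 5)^2 + 1))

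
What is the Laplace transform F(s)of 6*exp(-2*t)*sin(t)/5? 6/(5*((s + 2)^2 + 1))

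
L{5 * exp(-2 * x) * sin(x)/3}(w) 5/(3 * ((w+2)^2+1))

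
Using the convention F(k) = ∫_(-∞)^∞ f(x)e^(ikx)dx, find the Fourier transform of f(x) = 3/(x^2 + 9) pi * exp(-3 * Abs(k))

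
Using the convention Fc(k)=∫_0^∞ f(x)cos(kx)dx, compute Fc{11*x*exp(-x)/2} 11*(1 - k^2)/(2*(k^2+1)^2)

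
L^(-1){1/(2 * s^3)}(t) t^2/4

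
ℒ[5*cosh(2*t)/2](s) 5*s/(2*(s^2 - 4))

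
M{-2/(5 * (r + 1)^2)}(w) 2 * pi * (w - 1)/(5 * sin(pi * w))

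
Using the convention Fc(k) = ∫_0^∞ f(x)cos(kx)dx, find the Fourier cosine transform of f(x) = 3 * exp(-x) 3/(k^2 + 1)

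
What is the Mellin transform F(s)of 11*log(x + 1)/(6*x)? -11*pi*csc(pi*s)/(6*s - 6)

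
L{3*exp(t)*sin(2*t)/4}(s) 3/(2*((s - 1)^2 + 4))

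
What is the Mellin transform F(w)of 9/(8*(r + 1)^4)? 3*gamma(w)*gamma(4 - w)/16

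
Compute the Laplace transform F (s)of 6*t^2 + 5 12/s^3 + 5/s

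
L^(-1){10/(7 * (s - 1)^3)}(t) 5 * t^2 * exp(t)/7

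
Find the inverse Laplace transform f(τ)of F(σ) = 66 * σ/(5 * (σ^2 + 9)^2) 11 * τ * sin(3 * τ)/5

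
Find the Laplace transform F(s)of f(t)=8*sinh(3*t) 24/(s^2 - 9)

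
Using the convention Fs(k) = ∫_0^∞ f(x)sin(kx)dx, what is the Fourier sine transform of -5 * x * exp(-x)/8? -5 * k/(4 * (k^2 + 1)^2)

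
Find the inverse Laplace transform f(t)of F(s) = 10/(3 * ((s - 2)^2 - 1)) 10 * exp(2 * t) * sinh(t)/3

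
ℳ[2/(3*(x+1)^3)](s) pi*(s - 2)*(s - 1)/(3*sin(pi*s))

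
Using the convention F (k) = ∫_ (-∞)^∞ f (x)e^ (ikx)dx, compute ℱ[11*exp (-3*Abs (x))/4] 33/ (2*(k^2 + 9))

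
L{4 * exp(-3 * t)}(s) 4/(s + 3)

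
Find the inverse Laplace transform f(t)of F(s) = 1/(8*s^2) t/8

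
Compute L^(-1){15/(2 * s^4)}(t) 5 * t^3/4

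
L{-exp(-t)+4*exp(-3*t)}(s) 4/(s+3) - 1/(s+1)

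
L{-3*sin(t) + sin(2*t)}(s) 2/(s^2 + 4) - 3/(s^2 + 1)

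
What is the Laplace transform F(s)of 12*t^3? 72/s^4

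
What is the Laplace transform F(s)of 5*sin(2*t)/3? 10/(3*(s^2 + 4))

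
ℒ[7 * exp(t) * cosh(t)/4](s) 7 * (s - 1)/(4 * s * (s - 2))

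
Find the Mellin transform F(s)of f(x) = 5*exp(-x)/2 5*gamma(s)/2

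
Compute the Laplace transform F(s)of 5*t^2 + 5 5/s + 10/s^3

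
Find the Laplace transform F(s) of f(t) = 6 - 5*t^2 6/s - 10/s^3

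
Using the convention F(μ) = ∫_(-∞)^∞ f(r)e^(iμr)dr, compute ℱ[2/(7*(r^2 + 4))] pi*exp(-2*Abs(μ))/7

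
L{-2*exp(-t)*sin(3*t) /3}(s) -2/((s+1) ^2+9) 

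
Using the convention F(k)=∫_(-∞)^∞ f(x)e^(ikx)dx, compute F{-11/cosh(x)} -11 * pi/cosh(pi * k/2)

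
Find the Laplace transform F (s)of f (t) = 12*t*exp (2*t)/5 12/ (5*(s - 2)^2)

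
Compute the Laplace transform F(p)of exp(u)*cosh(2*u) (p - 1)/((p - 1)^2 - 4)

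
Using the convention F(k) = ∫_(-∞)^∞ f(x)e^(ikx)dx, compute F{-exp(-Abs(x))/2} -1/(k^2 + 1)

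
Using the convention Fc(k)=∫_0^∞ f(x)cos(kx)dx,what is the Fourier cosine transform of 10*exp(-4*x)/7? 40/(7*(k^2+16))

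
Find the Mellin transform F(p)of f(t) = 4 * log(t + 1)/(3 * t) -4 * pi * csc(pi * p)/(3 * p - 3)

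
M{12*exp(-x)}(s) 12*gamma(s)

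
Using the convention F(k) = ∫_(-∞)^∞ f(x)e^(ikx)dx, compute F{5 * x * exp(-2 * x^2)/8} 5 * sqrt(2) * I * sqrt(pi) * k * exp(-k^2/8)/64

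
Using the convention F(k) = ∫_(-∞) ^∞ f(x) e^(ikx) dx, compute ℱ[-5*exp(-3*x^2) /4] -5*sqrt(3)*sqrt(pi)*exp(-k^2/12) /12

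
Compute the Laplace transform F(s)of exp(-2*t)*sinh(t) 1/((s+2)^2 - 1)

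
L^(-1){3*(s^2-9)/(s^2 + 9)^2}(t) 3*t*cos(3*t)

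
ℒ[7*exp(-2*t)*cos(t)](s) 7*(s + 2)/((s + 2)^2 + 1)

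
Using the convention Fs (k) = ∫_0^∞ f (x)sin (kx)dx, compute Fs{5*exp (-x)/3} 5*k/ (3*(k^2 + 1))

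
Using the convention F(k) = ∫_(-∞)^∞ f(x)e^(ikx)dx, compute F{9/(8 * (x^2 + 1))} 9 * pi * exp(-Abs(k))/8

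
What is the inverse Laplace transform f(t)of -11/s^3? -11 * t^2/2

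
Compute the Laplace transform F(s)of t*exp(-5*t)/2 1/(2*(s+5)^2)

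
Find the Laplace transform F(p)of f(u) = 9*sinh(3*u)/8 27/(8*(p^2 - 9))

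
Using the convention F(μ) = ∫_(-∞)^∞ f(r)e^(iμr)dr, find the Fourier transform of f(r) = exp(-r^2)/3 sqrt(pi) * exp(-μ^2/4)/3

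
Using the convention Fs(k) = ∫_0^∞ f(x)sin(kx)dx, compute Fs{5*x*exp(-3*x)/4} 15*k/(2*(k^2 + 9)^2)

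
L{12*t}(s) 12/s^2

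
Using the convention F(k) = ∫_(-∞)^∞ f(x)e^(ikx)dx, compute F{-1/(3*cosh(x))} -pi/(3*cosh(pi*k/2))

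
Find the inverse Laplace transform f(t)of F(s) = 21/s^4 7*t^3/2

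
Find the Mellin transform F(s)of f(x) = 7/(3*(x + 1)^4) 7*gamma(s)*gamma(4 - s)/18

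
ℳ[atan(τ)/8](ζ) -pi*sec(pi*ζ/2)/(16*ζ)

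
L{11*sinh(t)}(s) 11/(s^2-1)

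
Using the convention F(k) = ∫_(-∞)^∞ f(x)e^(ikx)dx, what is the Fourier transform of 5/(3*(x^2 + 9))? 5*pi*exp(-3*Abs(k))/9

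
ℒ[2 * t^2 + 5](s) 5/s + 4/s^3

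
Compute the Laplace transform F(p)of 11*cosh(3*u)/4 11*p/(4*(p^2 - 9))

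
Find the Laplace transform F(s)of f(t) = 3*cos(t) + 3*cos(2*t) 3*s/(s^2 + 4) + 3*s/(s^2 + 1)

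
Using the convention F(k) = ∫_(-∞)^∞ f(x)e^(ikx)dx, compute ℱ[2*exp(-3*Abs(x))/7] 12/(7*(k^2 + 9))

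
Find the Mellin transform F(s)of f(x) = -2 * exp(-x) -2 * gamma(s)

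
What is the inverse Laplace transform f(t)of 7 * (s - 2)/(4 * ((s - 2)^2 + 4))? 7 * exp(2 * t) * cos(2 * t)/4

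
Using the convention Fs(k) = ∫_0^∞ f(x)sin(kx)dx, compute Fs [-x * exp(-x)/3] -2 * k/(3 * (k^2+1)^2)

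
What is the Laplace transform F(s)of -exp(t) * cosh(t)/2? (1 - s)/(2 * s * (s - 2))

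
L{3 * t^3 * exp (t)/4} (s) 9/ (2 * (s - 1)^4)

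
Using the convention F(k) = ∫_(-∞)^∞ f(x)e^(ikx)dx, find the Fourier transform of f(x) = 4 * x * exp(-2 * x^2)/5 sqrt(2) * I * sqrt(pi) * k * exp(-k^2/8)/10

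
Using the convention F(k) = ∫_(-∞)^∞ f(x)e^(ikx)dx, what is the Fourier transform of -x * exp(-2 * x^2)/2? -sqrt(2) * I * sqrt(pi) * k * exp(-k^2/8)/16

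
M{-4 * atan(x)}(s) 2 * pi * sec(pi * s/2)/s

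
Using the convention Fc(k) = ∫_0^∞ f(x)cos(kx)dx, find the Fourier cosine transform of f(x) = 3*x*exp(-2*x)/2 3*(4 - k^2)/(2*(k^2 + 4)^2)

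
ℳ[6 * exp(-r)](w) 6 * gamma(w)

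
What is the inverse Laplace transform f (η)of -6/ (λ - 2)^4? -η^3 * exp (2 * η)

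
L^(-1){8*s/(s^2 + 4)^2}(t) 2*t*sin(2*t)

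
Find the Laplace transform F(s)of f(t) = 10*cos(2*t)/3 10*s/(3*(s^2+4))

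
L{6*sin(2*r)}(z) 12/(z^2+4)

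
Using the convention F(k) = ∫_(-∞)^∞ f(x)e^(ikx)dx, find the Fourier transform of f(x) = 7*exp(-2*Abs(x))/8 7/(2*(k^2 + 4))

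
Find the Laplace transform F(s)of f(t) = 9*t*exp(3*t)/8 9/(8*(s - 3)^2)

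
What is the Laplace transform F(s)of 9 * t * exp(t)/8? 9/(8 * (s - 1)^2)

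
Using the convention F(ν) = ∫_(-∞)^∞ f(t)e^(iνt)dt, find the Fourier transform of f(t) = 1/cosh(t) pi/cosh(pi*ν/2)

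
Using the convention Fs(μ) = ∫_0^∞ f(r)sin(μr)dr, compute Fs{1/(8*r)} pi/16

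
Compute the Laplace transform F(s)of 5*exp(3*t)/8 5/(8*(s - 3))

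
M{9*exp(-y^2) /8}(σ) 9*gamma(σ/2) /16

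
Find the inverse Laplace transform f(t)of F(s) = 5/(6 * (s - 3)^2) 5 * t * exp(3 * t)/6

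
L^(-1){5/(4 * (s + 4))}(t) 5 * exp(-4 * t)/4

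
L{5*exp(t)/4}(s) 5/(4*(s - 1))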